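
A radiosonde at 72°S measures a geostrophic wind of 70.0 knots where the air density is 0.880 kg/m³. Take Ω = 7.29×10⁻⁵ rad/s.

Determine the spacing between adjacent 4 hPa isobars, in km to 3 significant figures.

Coriolis parameter at 72°S:
f = 2Ω sin φ = 2 × 7.29×10⁻⁵ × sin 72° = 1.39×10⁻⁴ s⁻¹
Wind speed in SI: 70.0 knots = 36.0 m/s
Geostrophic balance rearranged: |∂P/∂n| = f ρ V_g
|∂P/∂n| = 1.39×10⁻⁴ × 0.880 × 36.0 = 4.39×10⁻³ Pa/m
Isobar spacing: Δn = ΔP/|∂P/∂n| = 400 Pa / 4.39×10⁻³ Pa/m = 91028 m ≈ 91.0 km

91.0 km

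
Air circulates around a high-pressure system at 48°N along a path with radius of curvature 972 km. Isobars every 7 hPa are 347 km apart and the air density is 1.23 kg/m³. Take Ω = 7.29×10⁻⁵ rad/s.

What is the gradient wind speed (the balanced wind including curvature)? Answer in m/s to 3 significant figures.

18.3 m/s

Coriolis parameter at 48°N:
f = 2Ω sin φ = 2 × 7.29×10⁻⁵ × sin 48° = 1.08×10⁻⁴ s⁻¹
Pressure gradient: |∂P/∂n| = 700 Pa / 347000 m = 2.02×10⁻³ Pa/m
Geostrophic speed: V_g = |∂P/∂n|/(fρ) = 2.02×10⁻³/(1.08×10⁻⁴ × 1.23) = 15.1 m/s
Around a high, pressure-gradient force acts outward with centrifugal, so Coriolis balances both:
fV = (1/ρ)|∂P/∂n| + V²/R  →  V² − fR·V + fR·V_g = 0
With fR = 1.08×10⁻⁴ × 972×10³ m = 105 m/s:
V = [fR − √((fR)² − 4 fR V_g)]/2 = [105 − √(105² − 4×105×15.1)]/2 = 18.3 m/s
Supergeostrophic (V > V_g = 15.1 m/s), as expected around a high.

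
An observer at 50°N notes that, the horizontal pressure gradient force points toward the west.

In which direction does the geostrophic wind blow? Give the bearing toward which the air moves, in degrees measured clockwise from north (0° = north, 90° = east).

000°

The pressure-gradient force points toward the west (bearing 270°).
Geostrophic balance: in the Northern Hemisphere the Coriolis force deflects motion to the right, so the geostrophic wind blows 90° to the right of the pressure-gradient force (low pressure on the left).
Rotating 270° by 90° clockwise gives 000° — the wind blows toward the north.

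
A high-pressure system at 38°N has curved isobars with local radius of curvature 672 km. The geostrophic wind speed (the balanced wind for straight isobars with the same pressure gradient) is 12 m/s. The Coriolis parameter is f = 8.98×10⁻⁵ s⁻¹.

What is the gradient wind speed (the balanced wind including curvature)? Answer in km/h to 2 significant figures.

59 km/h

Around a high, pressure-gradient force acts outward with centrifugal, so Coriolis balances both:
fV = (1/ρ)|∂P/∂n| + V²/R  →  V² − fR·V + fR·V_g = 0
With fR = 8.98×10⁻⁵ × 672×10³ m = 60.3 m/s:
V = [fR − √((fR)² − 4 fR V_g)]/2 = [60.3 − √(60.3² − 4×60.3×12)]/2 = 16.5 m/s
Supergeostrophic (V > V_g = 12 m/s), as expected around a high.
Converting: 16.5 m/s × 3.6 = 59 km/h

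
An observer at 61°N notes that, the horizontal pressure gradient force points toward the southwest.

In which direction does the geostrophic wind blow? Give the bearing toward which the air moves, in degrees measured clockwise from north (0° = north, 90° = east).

315°

The pressure-gradient force points toward the southwest (bearing 225°).
Geostrophic balance: in the Northern Hemisphere the Coriolis force deflects motion to the right, so the geostrophic wind blows 90° to the right of the pressure-gradient force (low pressure on the left).
Rotating 225° by 90° clockwise gives 315° — the wind blows toward the northwest.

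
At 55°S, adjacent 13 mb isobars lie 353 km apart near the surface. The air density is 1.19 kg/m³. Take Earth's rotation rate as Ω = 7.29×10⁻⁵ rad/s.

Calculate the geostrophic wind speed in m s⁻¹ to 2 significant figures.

26 m s⁻¹

Coriolis parameter at 55°S:
f = 2Ω sin φ = 2 × 7.29×10⁻⁵ × sin 55° = 1.19×10⁻⁴ s⁻¹
Pressure gradient: |∂P/∂n| = 1300 Pa / 353000 m = 3.68×10⁻³ Pa/m
Geostrophic balance (pressure-gradient force = Coriolis force):
V_g = (1/(fρ)) |∂P/∂n| = 3.68×10⁻³ / (1.19×10⁻⁴ × 1.19) = 25.9 m/s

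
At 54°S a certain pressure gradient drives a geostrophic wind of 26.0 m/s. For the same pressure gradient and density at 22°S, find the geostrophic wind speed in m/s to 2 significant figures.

56 m/s

With the same pressure gradient and density, V_g ∝ 1/f ∝ 1/sin φ.
V₂ = V₁ · sin φ₁ / sin φ₂ = 26.0 × sin 54° / sin 22°
V₂ = 26.0 × 0.8090/0.3746 = 56 m/s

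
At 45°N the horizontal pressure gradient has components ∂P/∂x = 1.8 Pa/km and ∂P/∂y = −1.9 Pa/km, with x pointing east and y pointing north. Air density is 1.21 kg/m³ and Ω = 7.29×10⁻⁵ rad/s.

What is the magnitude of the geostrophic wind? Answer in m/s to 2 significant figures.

Coriolis parameter at 45°N:
f = 2Ω sin φ = 2 × 7.29×10⁻⁵ × sin 45° = 1.03×10⁻⁴ s⁻¹
Component geostrophic relations (x east, y north):
u_g = −(1/(fρ)) ∂P/∂y,  v_g = (1/(fρ)) ∂P/∂x
u_g = −(−1.9×10⁻³)/(1.03×10⁻⁴ × 1.21) = 15.2 m/s;  v_g = (1.8×10⁻³)/(1.03×10⁻⁴ × 1.21) = 14.4 m/s
|V_g| = √(u_g² + v_g²) = 21.0 m/s

21 m/s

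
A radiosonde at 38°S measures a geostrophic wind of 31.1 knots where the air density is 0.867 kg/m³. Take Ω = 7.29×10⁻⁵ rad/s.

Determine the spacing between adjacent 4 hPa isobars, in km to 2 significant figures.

320 km

Coriolis parameter at 38°S:
f = 2Ω sin φ = 2 × 7.29×10⁻⁵ × sin 38° = 8.98×10⁻⁵ s⁻¹
Wind speed in SI: 31.1 knots = 16.0 m/s
Geostrophic balance rearranged: |∂P/∂n| = f ρ V_g
|∂P/∂n| = 8.98×10⁻⁵ × 0.867 × 16.0 = 1.25×10⁻³ Pa/m
Isobar spacing: Δn = ΔP/|∂P/∂n| = 400 Pa / 1.25×10⁻³ Pa/m = 321250 m ≈ 320 km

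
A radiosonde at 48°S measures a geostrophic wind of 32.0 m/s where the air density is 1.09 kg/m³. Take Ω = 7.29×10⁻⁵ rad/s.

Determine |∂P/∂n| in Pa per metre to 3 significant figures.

Coriolis parameter at 48°S:
f = 2Ω sin φ = 2 × 7.29×10⁻⁵ × sin 48° = 1.08×10⁻⁴ s⁻¹
Geostrophic balance rearranged: |∂P/∂n| = f ρ V_g
|∂P/∂n| = 1.08×10⁻⁴ × 1.09 × 32.0 = 3.78×10⁻³ Pa/m

3.78×10⁻³ Pa/m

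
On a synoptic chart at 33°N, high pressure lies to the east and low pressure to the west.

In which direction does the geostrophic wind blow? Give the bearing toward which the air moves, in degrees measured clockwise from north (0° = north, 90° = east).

000°

The pressure-gradient force points toward the west (bearing 270°).
Geostrophic balance: in the Northern Hemisphere the Coriolis force deflects motion to the right, so the geostrophic wind blows 90° to the right of the pressure-gradient force (low pressure on the left).
Rotating 270° by 90° clockwise gives 000° — the wind blows toward the north.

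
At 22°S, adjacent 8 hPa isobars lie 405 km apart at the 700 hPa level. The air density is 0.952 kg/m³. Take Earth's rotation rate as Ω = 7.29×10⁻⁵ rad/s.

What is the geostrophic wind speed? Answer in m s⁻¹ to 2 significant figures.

Coriolis parameter at 22°S:
f = 2Ω sin φ = 2 × 7.29×10⁻⁵ × sin 22° = 5.46×10⁻⁵ s⁻¹
Pressure gradient: |∂P/∂n| = 800 Pa / 405000 m = 1.98×10⁻³ Pa/m
Geostrophic balance (pressure-gradient force = Coriolis force):
V_g = (1/(fρ)) |∂P/∂n| = 1.98×10⁻³ / (5.46×10⁻⁵ × 0.952) = 38.0 m/s

38 m s⁻¹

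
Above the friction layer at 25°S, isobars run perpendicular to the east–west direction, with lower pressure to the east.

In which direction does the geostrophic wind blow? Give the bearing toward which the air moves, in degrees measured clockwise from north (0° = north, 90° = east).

The pressure-gradient force points toward the east (bearing 090°).
Geostrophic balance: in the Southern Hemisphere the Coriolis force deflects motion to the left, so the geostrophic wind blows 90° to the left of the pressure-gradient force (low pressure on the right).
Rotating 090° by 90° counterclockwise gives 000° — the wind blows toward the north.

000°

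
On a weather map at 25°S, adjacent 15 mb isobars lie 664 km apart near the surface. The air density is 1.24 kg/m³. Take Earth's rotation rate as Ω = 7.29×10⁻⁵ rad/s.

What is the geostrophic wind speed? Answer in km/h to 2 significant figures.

110 km/h

Coriolis parameter at 25°S:
f = 2Ω sin φ = 2 × 7.29×10⁻⁵ × sin 25° = 6.16×10⁻⁵ s⁻¹
Pressure gradient: |∂P/∂n| = 1500 Pa / 664000 m = 2.26×10⁻³ Pa/m
Geostrophic balance (pressure-gradient force = Coriolis force):
V_g = (1/(fρ)) |∂P/∂n| = 2.26×10⁻³ / (6.16×10⁻⁵ × 1.24) = 29.6 m/s
Converting: 29.6 m/s × 3.6 = 110 km/h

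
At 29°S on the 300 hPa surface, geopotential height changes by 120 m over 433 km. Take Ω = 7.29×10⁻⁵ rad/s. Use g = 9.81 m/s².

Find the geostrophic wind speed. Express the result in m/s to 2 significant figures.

Coriolis parameter at 29°S:
f = 2Ω sin φ = 2 × 7.29×10⁻⁵ × sin 29° = 7.07×10⁻⁵ s⁻¹
Height gradient: |∂Z/∂n| = 120 m / 433000 m = 2.77×10⁻⁴
On a pressure surface, geostrophic balance gives V_g = (g/f)|∂Z/∂n|:
V_g = 9.81 × 2.77×10⁻⁴ / 7.07×10⁻⁵ = 38.5 m/s

38 m/s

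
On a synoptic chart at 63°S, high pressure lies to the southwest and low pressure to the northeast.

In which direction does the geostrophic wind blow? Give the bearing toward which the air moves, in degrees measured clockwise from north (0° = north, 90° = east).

The pressure-gradient force points toward the northeast (bearing 045°).
Geostrophic balance: in the Southern Hemisphere the Coriolis force deflects motion to the left, so the geostrophic wind blows 90° to the left of the pressure-gradient force (low pressure on the right).
Rotating 045° by 90° counterclockwise gives 315° — the wind blows toward the northwest.

315°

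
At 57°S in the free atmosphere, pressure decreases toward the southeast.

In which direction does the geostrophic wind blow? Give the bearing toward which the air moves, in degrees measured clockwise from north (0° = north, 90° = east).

045°

The pressure-gradient force points toward the southeast (bearing 135°).
Geostrophic balance: in the Southern Hemisphere the Coriolis force deflects motion to the left, so the geostrophic wind blows 90° to the left of the pressure-gradient force (low pressure on the right).
Rotating 135° by 90° counterclockwise gives 045° — the wind blows toward the northeast.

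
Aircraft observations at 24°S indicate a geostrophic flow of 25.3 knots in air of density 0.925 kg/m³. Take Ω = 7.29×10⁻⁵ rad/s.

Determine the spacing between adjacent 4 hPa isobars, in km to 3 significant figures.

Coriolis parameter at 24°S:
f = 2Ω sin φ = 2 × 7.29×10⁻⁵ × sin 24° = 5.93×10⁻⁵ s⁻¹
Wind speed in SI: 25.3 knots = 13.0 m/s
Geostrophic balance rearranged: |∂P/∂n| = f ρ V_g
|∂P/∂n| = 5.93×10⁻⁵ × 0.925 × 13.0 = 7.14×10⁻⁴ Pa/m
Isobar spacing: Δn = ΔP/|∂P/∂n| = 400 Pa / 7.14×10⁻⁴ Pa/m = 560259 m ≈ 560 km

560 km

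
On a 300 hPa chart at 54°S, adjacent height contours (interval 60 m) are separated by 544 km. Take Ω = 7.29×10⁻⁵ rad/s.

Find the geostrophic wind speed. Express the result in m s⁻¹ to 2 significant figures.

Coriolis parameter at 54°S:
f = 2Ω sin φ = 2 × 7.29×10⁻⁵ × sin 54° = 1.18×10⁻⁴ s⁻¹
Height gradient: |∂Z/∂n| = 60 m / 544000 m = 1.10×10⁻⁴
On a pressure surface, geostrophic balance gives V_g = (g/f)|∂Z/∂n|:
V_g = 9.81 × 1.10×10⁻⁴ / 1.18×10⁻⁴ = 9.17 m/s

9.2 m s⁻¹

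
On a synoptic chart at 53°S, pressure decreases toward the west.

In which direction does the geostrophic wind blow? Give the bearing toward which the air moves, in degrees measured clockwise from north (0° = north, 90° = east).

180°

The pressure-gradient force points toward the west (bearing 270°).
Geostrophic balance: in the Southern Hemisphere the Coriolis force deflects motion to the left, so the geostrophic wind blows 90° to the left of the pressure-gradient force (low pressure on the right).
Rotating 270° by 90° counterclockwise gives 180° — the wind blows toward the south.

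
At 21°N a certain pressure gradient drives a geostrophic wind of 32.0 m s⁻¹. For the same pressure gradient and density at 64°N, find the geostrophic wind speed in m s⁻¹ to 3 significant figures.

With the same pressure gradient and density, V_g ∝ 1/f ∝ 1/sin φ.
V₂ = V₁ · sin φ₁ / sin φ₂ = 32.0 × sin 21° / sin 64°
V₂ = 32.0 × 0.3584/0.8988 = 12.8 m s⁻¹

12.8 m s⁻¹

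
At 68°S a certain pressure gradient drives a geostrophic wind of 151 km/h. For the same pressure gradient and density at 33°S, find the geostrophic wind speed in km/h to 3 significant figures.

With the same pressure gradient and density, V_g ∝ 1/f ∝ 1/sin φ.
V₂ = V₁ · sin φ₁ / sin φ₂ = 151 × sin 68° / sin 33°
V₂ = 151 × 0.9272/0.5446 = 257 km/h

257 km/h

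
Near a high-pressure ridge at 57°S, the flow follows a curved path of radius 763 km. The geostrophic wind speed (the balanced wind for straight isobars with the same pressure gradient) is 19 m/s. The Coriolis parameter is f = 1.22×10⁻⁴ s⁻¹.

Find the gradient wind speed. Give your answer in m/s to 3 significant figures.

Around a high, pressure-gradient force acts outward with centrifugal, so Coriolis balances both:
fV = (1/ρ)|∂P/∂n| + V²/R  →  V² − fR·V + fR·V_g = 0
With fR = 1.22×10⁻⁴ × 763×10³ m = 93.1 m/s:
V = [fR − √((fR)² − 4 fR V_g)]/2 = [93.1 − √(93.1² − 4×93.1×19)]/2 = 26.6 m/s
Supergeostrophic (V > V_g = 19 m/s), as expected around a high.

26.6 m/s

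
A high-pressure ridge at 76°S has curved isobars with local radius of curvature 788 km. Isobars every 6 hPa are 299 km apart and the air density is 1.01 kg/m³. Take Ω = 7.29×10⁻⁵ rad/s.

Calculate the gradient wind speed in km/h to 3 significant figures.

Coriolis parameter at 76°S:
f = 2Ω sin φ = 2 × 7.29×10⁻⁵ × sin 76° = 1.41×10⁻⁴ s⁻¹
Pressure gradient: |∂P/∂n| = 600 Pa / 299000 m = 2.01×10⁻³ Pa/m
Geostrophic speed: V_g = |∂P/∂n|/(fρ) = 2.01×10⁻³/(1.41×10⁻⁴ × 1.01) = 14.0 m/s
Around a high, pressure-gradient force acts outward with centrifugal, so Coriolis balances both:
fV = (1/ρ)|∂P/∂n| + V²/R  →  V² − fR·V + fR·V_g = 0
With fR = 1.41×10⁻⁴ × 788×10³ m = 111 m/s:
V = [fR − √((fR)² − 4 fR V_g)]/2 = [111 − √(111² − 4×111×14)]/2 = 16.5 m/s
Supergeostrophic (V > V_g = 14 m/s), as expected around a high.
Converting: 16.5 m/s × 3.6 = 59.3 km/h

59.3 km/h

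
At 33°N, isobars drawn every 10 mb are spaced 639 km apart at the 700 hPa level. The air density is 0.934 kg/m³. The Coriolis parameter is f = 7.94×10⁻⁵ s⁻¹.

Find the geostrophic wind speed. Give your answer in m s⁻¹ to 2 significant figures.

Pressure gradient: |∂P/∂n| = 1000 Pa / 639000 m = 1.56×10⁻³ Pa/m
Geostrophic balance (pressure-gradient force = Coriolis force):
V_g = (1/(fρ)) |∂P/∂n| = 1.56×10⁻³ / (7.94×10⁻⁵ × 0.934) = 21.1 m/s

21 m s⁻¹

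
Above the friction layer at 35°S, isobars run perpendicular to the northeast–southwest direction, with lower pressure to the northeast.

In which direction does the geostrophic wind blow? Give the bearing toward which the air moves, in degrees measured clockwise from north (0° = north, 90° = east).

The pressure-gradient force points toward the northeast (bearing 045°).
Geostrophic balance: in the Southern Hemisphere the Coriolis force deflects motion to the left, so the geostrophic wind blows 90° to the left of the pressure-gradient force (low pressure on the right).
Rotating 045° by 90° counterclockwise gives 315° — the wind blows toward the northwest.

315°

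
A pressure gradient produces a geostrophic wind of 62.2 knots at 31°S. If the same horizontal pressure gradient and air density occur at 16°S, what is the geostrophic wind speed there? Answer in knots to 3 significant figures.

With the same pressure gradient and density, V_g ∝ 1/f ∝ 1/sin φ.
V₂ = V₁ · sin φ₁ / sin φ₂ = 62.2 × sin 31° / sin 16°
V₂ = 62.2 × 0.5150/0.2756 = 116 knots

116 knots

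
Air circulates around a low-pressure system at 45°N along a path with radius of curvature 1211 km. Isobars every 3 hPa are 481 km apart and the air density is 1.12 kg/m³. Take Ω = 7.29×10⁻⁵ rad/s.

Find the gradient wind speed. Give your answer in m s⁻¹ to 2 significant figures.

Coriolis parameter at 45°N:
f = 2Ω sin φ = 2 × 7.29×10⁻⁵ × sin 45° = 1.03×10⁻⁴ s⁻¹
Pressure gradient: |∂P/∂n| = 300 Pa / 481000 m = 6.24×10⁻⁴ Pa/m
Geostrophic speed: V_g = |∂P/∂n|/(fρ) = 6.24×10⁻⁴/(1.03×10⁻⁴ × 1.12) = 5.40 m/s
Around a low, centrifugal force acts outward with Coriolis, so pressure-gradient force balances both:
(1/ρ)|∂P/∂n| = fV + V²/R  →  V² + fR·V − fR·V_g = 0
With fR = 1.03×10⁻⁴ × 1211×10³ m = 125 m/s:
V = [−fR + √((fR)² + 4 fR V_g)]/2 = [−125 + √(125² + 4×125×5.4)]/2 = 5.19 m/s
Subgeostrophic (V < V_g = 5.4 m/s), as expected around a low.

5.2 m s⁻¹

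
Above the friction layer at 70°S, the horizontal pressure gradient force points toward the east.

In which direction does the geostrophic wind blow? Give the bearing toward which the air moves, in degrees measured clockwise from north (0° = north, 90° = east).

000°

The pressure-gradient force points toward the east (bearing 090°).
Geostrophic balance: in the Southern Hemisphere the Coriolis force deflects motion to the left, so the geostrophic wind blows 90° to the left of the pressure-gradient force (low pressure on the right).
Rotating 090° by 90° counterclockwise gives 000° — the wind blows toward the north.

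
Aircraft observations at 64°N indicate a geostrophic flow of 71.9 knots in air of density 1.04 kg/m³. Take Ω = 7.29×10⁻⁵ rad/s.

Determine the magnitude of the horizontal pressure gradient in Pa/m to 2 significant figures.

5.0×10⁻³ Pa/m

Coriolis parameter at 64°N:
f = 2Ω sin φ = 2 × 7.29×10⁻⁵ × sin 64° = 1.31×10⁻⁴ s⁻¹
Wind speed in SI: 71.9 knots = 37.0 m/s
Geostrophic balance rearranged: |∂P/∂n| = f ρ V_g
|∂P/∂n| = 1.31×10⁻⁴ × 1.04 × 37.0 = 5.04×10⁻³ Pa/m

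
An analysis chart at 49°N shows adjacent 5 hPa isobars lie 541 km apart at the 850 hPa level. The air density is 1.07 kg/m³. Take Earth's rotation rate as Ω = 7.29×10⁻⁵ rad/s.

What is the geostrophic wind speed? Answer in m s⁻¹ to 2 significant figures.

7.8 m s⁻¹

Coriolis parameter at 49°N:
f = 2Ω sin φ = 2 × 7.29×10⁻⁵ × sin 49° = 1.10×10⁻⁴ s⁻¹
Pressure gradient: |∂P/∂n| = 500 Pa / 541000 m = 9.24×10⁻⁴ Pa/m
Geostrophic balance (pressure-gradient force = Coriolis force):
V_g = (1/(fρ)) |∂P/∂n| = 9.24×10⁻⁴ / (1.10×10⁻⁴ × 1.07) = 7.85 m/s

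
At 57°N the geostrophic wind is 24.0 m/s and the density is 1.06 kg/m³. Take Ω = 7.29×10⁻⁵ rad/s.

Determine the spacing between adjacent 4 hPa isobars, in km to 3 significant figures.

Coriolis parameter at 57°N:
f = 2Ω sin φ = 2 × 7.29×10⁻⁵ × sin 57° = 1.22×10⁻⁴ s⁻¹
Geostrophic balance rearranged: |∂P/∂n| = f ρ V_g
|∂P/∂n| = 1.22×10⁻⁴ × 1.06 × 24.0 = 3.11×10⁻³ Pa/m
Isobar spacing: Δn = ΔP/|∂P/∂n| = 400 Pa / 3.11×10⁻³ Pa/m = 128586 m ≈ 129 km

129 km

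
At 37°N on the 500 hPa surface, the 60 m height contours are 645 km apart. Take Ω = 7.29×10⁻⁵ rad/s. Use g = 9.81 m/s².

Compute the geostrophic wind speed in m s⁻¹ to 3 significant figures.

10.4 m s⁻¹

Coriolis parameter at 37°N:
f = 2Ω sin φ = 2 × 7.29×10⁻⁵ × sin 37° = 8.77×10⁻⁵ s⁻¹
Height gradient: |∂Z/∂n| = 60 m / 645000 m = 9.30×10⁻⁵
On a pressure surface, geostrophic balance gives V_g = (g/f)|∂Z/∂n|:
V_g = 9.81 × 9.30×10⁻⁵ / 8.77×10⁻⁵ = 10.4 m/s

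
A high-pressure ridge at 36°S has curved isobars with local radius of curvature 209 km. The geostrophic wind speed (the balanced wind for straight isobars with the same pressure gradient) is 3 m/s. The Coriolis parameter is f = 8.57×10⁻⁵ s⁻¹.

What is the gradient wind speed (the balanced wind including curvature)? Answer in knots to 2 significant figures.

7.4 knots

Around a high, pressure-gradient force acts outward with centrifugal, so Coriolis balances both:
fV = (1/ρ)|∂P/∂n| + V²/R  →  V² − fR·V + fR·V_g = 0
With fR = 8.57×10⁻⁵ × 209×10³ m = 17.9 m/s:
V = [fR − √((fR)² − 4 fR V_g)]/2 = [17.9 − √(17.9² − 4×17.9×3)]/2 = 3.81 m/s
Supergeostrophic (V > V_g = 3 m/s), as expected around a high.
Converting: 3.81 m/s × 1.944 = 7.4 knots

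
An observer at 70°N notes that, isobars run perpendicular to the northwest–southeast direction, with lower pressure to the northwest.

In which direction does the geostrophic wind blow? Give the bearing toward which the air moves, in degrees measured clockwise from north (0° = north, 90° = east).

045°

The pressure-gradient force points toward the northwest (bearing 315°).
Geostrophic balance: in the Northern Hemisphere the Coriolis force deflects motion to the right, so the geostrophic wind blows 90° to the right of the pressure-gradient force (low pressure on the left).
Rotating 315° by 90° clockwise gives 045° — the wind blows toward the northeast.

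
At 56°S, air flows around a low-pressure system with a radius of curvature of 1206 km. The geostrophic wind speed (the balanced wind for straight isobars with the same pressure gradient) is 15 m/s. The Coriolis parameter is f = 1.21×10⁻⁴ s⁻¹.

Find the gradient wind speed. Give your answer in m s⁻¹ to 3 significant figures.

Around a low, centrifugal force acts outward with Coriolis, so pressure-gradient force balances both:
(1/ρ)|∂P/∂n| = fV + V²/R  →  V² + fR·V − fR·V_g = 0
With fR = 1.21×10⁻⁴ × 1206×10³ m = 146 m/s:
V = [−fR + √((fR)² + 4 fR V_g)]/2 = [−146 + √(146² + 4×146×15)]/2 = 13.7 m/s
Subgeostrophic (V < V_g = 15 m/s), as expected around a low.

13.7 m s⁻¹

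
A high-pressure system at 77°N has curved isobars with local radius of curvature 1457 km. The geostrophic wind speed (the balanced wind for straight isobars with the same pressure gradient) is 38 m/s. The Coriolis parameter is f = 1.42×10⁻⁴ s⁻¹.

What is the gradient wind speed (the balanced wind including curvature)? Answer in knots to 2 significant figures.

98 knots

Around a high, pressure-gradient force acts outward with centrifugal, so Coriolis balances both:
fV = (1/ρ)|∂P/∂n| + V²/R  →  V² − fR·V + fR·V_g = 0
With fR = 1.42×10⁻⁴ × 1457×10³ m = 207 m/s:
V = [fR − √((fR)² − 4 fR V_g)]/2 = [207 − √(207² − 4×207×38)]/2 = 50.2 m/s
Supergeostrophic (V > V_g = 38 m/s), as expected around a high.
Converting: 50.2 m/s × 1.944 = 98 knots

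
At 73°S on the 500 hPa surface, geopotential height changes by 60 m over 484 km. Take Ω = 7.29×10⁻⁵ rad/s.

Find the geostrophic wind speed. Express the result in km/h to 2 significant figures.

Coriolis parameter at 73°S:
f = 2Ω sin φ = 2 × 7.29×10⁻⁵ × sin 73° = 1.39×10⁻⁴ s⁻¹
Height gradient: |∂Z/∂n| = 60 m / 484000 m = 1.24×10⁻⁴
On a pressure surface, geostrophic balance gives V_g = (g/f)|∂Z/∂n|:
V_g = 9.81 × 1.24×10⁻⁴ / 1.39×10⁻⁴ = 8.72 m/s
Converting: 8.72 m/s × 3.6 = 31 km/h

31 km/h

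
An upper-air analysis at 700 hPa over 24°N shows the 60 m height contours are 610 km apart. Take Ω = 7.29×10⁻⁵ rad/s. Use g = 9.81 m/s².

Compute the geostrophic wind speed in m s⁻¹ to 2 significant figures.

16 m s⁻¹

Coriolis parameter at 24°N:
f = 2Ω sin φ = 2 × 7.29×10⁻⁵ × sin 24° = 5.93×10⁻⁵ s⁻¹
Height gradient: |∂Z/∂n| = 60 m / 610000 m = 9.84×10⁻⁵
On a pressure surface, geostrophic balance gives V_g = (g/f)|∂Z/∂n|:
V_g = 9.81 × 9.84×10⁻⁵ / 5.93×10⁻⁵ = 16.3 m/s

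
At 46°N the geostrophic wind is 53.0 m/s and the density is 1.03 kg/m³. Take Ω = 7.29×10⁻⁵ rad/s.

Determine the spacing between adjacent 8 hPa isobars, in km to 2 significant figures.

140 km

Coriolis parameter at 46°N:
f = 2Ω sin φ = 2 × 7.29×10⁻⁵ × sin 46° = 1.05×10⁻⁴ s⁻¹
Geostrophic balance rearranged: |∂P/∂n| = f ρ V_g
|∂P/∂n| = 1.05×10⁻⁴ × 1.03 × 53.0 = 5.73×10⁻³ Pa/m
Isobar spacing: Δn = ΔP/|∂P/∂n| = 800 Pa / 5.73×10⁻³ Pa/m = 139729 m ≈ 140 km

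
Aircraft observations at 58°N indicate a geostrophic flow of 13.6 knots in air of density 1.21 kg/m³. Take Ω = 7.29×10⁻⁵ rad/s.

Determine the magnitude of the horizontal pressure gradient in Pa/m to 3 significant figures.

Coriolis parameter at 58°N:
f = 2Ω sin φ = 2 × 7.29×10⁻⁵ × sin 58° = 1.24×10⁻⁴ s⁻¹
Wind speed in SI: 13.6 knots = 7.00 m/s
Geostrophic balance rearranged: |∂P/∂n| = f ρ V_g
|∂P/∂n| = 1.24×10⁻⁴ × 1.21 × 7.00 = 1.05×10⁻³ Pa/m

1.05×10⁻³ Pa/m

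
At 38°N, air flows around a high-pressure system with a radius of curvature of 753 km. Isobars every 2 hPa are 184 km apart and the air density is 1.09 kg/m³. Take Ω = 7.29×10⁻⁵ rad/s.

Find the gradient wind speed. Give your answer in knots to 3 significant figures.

Coriolis parameter at 38°N:
f = 2Ω sin φ = 2 × 7.29×10⁻⁵ × sin 38° = 8.98×10⁻⁵ s⁻¹
Pressure gradient: |∂P/∂n| = 200 Pa / 184000 m = 1.09×10⁻³ Pa/m
Geostrophic speed: V_g = |∂P/∂n|/(fρ) = 1.09×10⁻³/(8.98×10⁻⁵ × 1.09) = 11.1 m/s
Around a high, pressure-gradient force acts outward with centrifugal, so Coriolis balances both:
fV = (1/ρ)|∂P/∂n| + V²/R  →  V² − fR·V + fR·V_g = 0
With fR = 8.98×10⁻⁵ × 753×10³ m = 67.6 m/s:
V = [fR − √((fR)² − 4 fR V_g)]/2 = [67.6 − √(67.6² − 4×67.6×11.1)]/2 = 14 m/s
Supergeostrophic (V > V_g = 11.1 m/s), as expected around a high.
Converting: 14 m/s × 1.944 = 27.2 knots

27.2 knots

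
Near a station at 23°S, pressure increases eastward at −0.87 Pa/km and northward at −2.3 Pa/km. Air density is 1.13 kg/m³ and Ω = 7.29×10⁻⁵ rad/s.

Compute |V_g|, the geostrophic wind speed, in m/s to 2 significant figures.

Coriolis parameter at 23°S:
f = 2Ω sin φ = 2 × 7.29×10⁻⁵ × sin 23° = 5.70×10⁻⁵ s⁻¹
In the Southern Hemisphere f is negative: f = −5.70×10⁻⁵ s⁻¹.
Component geostrophic relations (x east, y north):
u_g = −(1/(fρ)) ∂P/∂y,  v_g = (1/(fρ)) ∂P/∂x
u_g = −(−2.3×10⁻³)/(−5.70×10⁻⁵ × 1.13) = −35.7 m/s;  v_g = (−0.87×10⁻³)/(−5.70×10⁻⁵ × 1.13) = 13.5 m/s
|V_g| = √(u_g² + v_g²) = 38.2 m/s

38 m/s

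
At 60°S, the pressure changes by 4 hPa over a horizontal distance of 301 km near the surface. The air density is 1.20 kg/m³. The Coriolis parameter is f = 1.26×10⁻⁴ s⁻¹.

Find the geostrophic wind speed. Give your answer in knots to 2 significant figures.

17 knots

Pressure gradient: |∂P/∂n| = 400 Pa / 301000 m = 1.33×10⁻³ Pa/m
Geostrophic balance (pressure-gradient force = Coriolis force):
V_g = (1/(fρ)) |∂P/∂n| = 1.33×10⁻³ / (1.26×10⁻⁴ × 1.20) = 8.79 m/s
Converting: 8.79 m/s × 1.944 = 17 knots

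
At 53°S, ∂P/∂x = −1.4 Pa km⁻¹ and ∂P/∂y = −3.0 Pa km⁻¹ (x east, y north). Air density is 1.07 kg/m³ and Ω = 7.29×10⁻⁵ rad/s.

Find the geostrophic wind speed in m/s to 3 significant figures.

Coriolis parameter at 53°S:
f = 2Ω sin φ = 2 × 7.29×10⁻⁵ × sin 53° = 1.16×10⁻⁴ s⁻¹
In the Southern Hemisphere f is negative: f = −1.16×10⁻⁴ s⁻¹.
Component geostrophic relations (x east, y north):
u_g = −(1/(fρ)) ∂P/∂y,  v_g = (1/(fρ)) ∂P/∂x
u_g = −(−3.0×10⁻³)/(−1.16×10⁻⁴ × 1.07) = −24.1 m/s;  v_g = (−1.4×10⁻³)/(−1.16×10⁻⁴ × 1.07) = 11.2 m/s
|V_g| = √(u_g² + v_g²) = 26.6 m/s

26.6 m/s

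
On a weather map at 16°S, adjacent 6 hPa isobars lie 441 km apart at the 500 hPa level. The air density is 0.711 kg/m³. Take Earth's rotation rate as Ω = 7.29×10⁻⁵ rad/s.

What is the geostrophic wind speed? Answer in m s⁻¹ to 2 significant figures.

48 m s⁻¹

Coriolis parameter at 16°S:
f = 2Ω sin φ = 2 × 7.29×10⁻⁵ × sin 16° = 4.02×10⁻⁵ s⁻¹
Pressure gradient: |∂P/∂n| = 600 Pa / 441000 m = 1.36×10⁻³ Pa/m
Geostrophic balance (pressure-gradient force = Coriolis force):
V_g = (1/(fρ)) |∂P/∂n| = 1.36×10⁻³ / (4.02×10⁻⁵ × 0.711) = 47.6 m/s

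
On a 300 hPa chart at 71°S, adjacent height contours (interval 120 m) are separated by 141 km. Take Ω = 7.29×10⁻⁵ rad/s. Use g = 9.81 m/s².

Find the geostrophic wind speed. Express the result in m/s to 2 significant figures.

61 m/s

Coriolis parameter at 71°S:
f = 2Ω sin φ = 2 × 7.29×10⁻⁵ × sin 71° = 1.38×10⁻⁴ s⁻¹
Height gradient: |∂Z/∂n| = 120 m / 141000 m = 8.51×10⁻⁴
On a pressure surface, geostrophic balance gives V_g = (g/f)|∂Z/∂n|:
V_g = 9.81 × 8.51×10⁻⁴ / 1.38×10⁻⁴ = 60.6 m/s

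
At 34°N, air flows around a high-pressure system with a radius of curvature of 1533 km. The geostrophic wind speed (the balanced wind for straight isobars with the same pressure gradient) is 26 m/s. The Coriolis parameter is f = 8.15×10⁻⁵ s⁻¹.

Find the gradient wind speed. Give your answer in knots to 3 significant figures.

Around a high, pressure-gradient force acts outward with centrifugal, so Coriolis balances both:
fV = (1/ρ)|∂P/∂n| + V²/R  →  V² − fR·V + fR·V_g = 0
With fR = 8.15×10⁻⁵ × 1533×10³ m = 125 m/s:
V = [fR − √((fR)² − 4 fR V_g)]/2 = [125 − √(125² − 4×125×26)]/2 = 36.9 m/s
Supergeostrophic (V > V_g = 26 m/s), as expected around a high.
Converting: 36.9 m/s × 1.944 = 71.7 knots

71.7 knots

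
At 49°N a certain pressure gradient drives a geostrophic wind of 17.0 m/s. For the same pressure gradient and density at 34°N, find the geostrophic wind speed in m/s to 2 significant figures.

With the same pressure gradient and density, V_g ∝ 1/f ∝ 1/sin φ.
V₂ = V₁ · sin φ₁ / sin φ₂ = 17.0 × sin 49° / sin 34°
V₂ = 17.0 × 0.7547/0.5592 = 23 m/s

23 m/s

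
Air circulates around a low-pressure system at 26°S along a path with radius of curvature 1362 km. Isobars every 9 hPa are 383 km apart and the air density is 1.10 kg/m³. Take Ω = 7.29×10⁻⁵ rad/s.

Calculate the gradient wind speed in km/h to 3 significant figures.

Coriolis parameter at 26°S:
f = 2Ω sin φ = 2 × 7.29×10⁻⁵ × sin 26° = 6.39×10⁻⁵ s⁻¹
Pressure gradient: |∂P/∂n| = 900 Pa / 383000 m = 2.35×10⁻³ Pa/m
Geostrophic speed: V_g = |∂P/∂n|/(fρ) = 2.35×10⁻³/(6.39×10⁻⁵ × 1.10) = 33.4 m/s
Around a low, centrifugal force acts outward with Coriolis, so pressure-gradient force balances both:
(1/ρ)|∂P/∂n| = fV + V²/R  →  V² + fR·V − fR·V_g = 0
With fR = 6.39×10⁻⁵ × 1362×10³ m = 87.1 m/s:
V = [−fR + √((fR)² + 4 fR V_g)]/2 = [−87.1 + √(87.1² + 4×87.1×33.4)]/2 = 25.8 m/s
Subgeostrophic (V < V_g = 33.4 m/s), as expected around a low.
Converting: 25.8 m/s × 3.6 = 92.8 km/h

92.8 km/h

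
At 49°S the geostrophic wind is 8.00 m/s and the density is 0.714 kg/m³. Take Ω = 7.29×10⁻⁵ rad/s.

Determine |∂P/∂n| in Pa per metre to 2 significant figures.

Coriolis parameter at 49°S:
f = 2Ω sin φ = 2 × 7.29×10⁻⁵ × sin 49° = 1.10×10⁻⁴ s⁻¹
Geostrophic balance rearranged: |∂P/∂n| = f ρ V_g
|∂P/∂n| = 1.10×10⁻⁴ × 0.714 × 8.00 = 6.29×10⁻⁴ Pa/m

6.3×10⁻⁴ Pa/m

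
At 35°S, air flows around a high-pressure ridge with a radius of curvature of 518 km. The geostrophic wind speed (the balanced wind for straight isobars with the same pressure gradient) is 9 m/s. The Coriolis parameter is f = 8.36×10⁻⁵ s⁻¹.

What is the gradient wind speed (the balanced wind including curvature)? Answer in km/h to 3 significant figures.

45.9 km/h

Around a high, pressure-gradient force acts outward with centrifugal, so Coriolis balances both:
fV = (1/ρ)|∂P/∂n| + V²/R  →  V² − fR·V + fR·V_g = 0
With fR = 8.36×10⁻⁵ × 518×10³ m = 43.3 m/s:
V = [fR − √((fR)² − 4 fR V_g)]/2 = [43.3 − √(43.3² − 4×43.3×9)]/2 = 12.8 m/s
Supergeostrophic (V > V_g = 9 m/s), as expected around a high.
Converting: 12.8 m/s × 3.6 = 45.9 km/h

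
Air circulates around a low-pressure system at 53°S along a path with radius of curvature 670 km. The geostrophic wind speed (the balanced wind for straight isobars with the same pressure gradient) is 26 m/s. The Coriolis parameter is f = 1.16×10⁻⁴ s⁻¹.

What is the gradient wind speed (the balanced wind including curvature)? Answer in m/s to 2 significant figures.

21 m/s

Around a low, centrifugal force acts outward with Coriolis, so pressure-gradient force balances both:
(1/ρ)|∂P/∂n| = fV + V²/R  →  V² + fR·V − fR·V_g = 0
With fR = 1.16×10⁻⁴ × 670×10³ m = 77.7 m/s:
V = [−fR + √((fR)² + 4 fR V_g)]/2 = [−77.7 + √(77.7² + 4×77.7×26)]/2 = 20.6 m/s
Subgeostrophic (V < V_g = 26 m/s), as expected around a low.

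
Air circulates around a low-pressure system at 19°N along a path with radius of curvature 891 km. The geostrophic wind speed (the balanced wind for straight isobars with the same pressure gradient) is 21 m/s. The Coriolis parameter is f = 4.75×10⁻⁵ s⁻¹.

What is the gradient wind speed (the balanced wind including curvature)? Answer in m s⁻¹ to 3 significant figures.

15.4 m s⁻¹

Around a low, centrifugal force acts outward with Coriolis, so pressure-gradient force balances both:
(1/ρ)|∂P/∂n| = fV + V²/R  →  V² + fR·V − fR·V_g = 0
With fR = 4.75×10⁻⁵ × 891×10³ m = 42.3 m/s:
V = [−fR + √((fR)² + 4 fR V_g)]/2 = [−42.3 + √(42.3² + 4×42.3×21)]/2 = 15.4 m/s
Subgeostrophic (V < V_g = 21 m/s), as expected around a low.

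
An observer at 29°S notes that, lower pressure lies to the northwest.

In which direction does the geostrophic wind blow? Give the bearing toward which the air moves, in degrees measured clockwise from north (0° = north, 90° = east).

The pressure-gradient force points toward the northwest (bearing 315°).
Geostrophic balance: in the Southern Hemisphere the Coriolis force deflects motion to the left, so the geostrophic wind blows 90° to the left of the pressure-gradient force (low pressure on the right).
Rotating 315° by 90° counterclockwise gives 225° — the wind blows toward the southwest.

225°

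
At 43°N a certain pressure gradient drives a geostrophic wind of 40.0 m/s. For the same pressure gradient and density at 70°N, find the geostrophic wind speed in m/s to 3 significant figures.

29.0 m/s

With the same pressure gradient and density, V_g ∝ 1/f ∝ 1/sin φ.
V₂ = V₁ · sin φ₁ / sin φ₂ = 40.0 × sin 43° / sin 70°
V₂ = 40.0 × 0.6820/0.9397 = 29.0 m/s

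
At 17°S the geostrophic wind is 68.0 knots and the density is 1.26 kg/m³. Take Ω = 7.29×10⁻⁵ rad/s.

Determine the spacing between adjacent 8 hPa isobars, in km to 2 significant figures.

430 km

Coriolis parameter at 17°S:
f = 2Ω sin φ = 2 × 7.29×10⁻⁵ × sin 17° = 4.26×10⁻⁵ s⁻¹
Wind speed in SI: 68.0 knots = 35.0 m/s
Geostrophic balance rearranged: |∂P/∂n| = f ρ V_g
|∂P/∂n| = 4.26×10⁻⁵ × 1.26 × 35.0 = 1.88×10⁻³ Pa/m
Isobar spacing: Δn = ΔP/|∂P/∂n| = 800 Pa / 1.88×10⁻³ Pa/m = 425774 m ≈ 430 km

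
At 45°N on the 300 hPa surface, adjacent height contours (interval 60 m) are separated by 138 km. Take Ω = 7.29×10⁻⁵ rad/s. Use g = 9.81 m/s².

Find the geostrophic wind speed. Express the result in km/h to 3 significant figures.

Coriolis parameter at 45°N:
f = 2Ω sin φ = 2 × 7.29×10⁻⁵ × sin 45° = 1.03×10⁻⁴ s⁻¹
Height gradient: |∂Z/∂n| = 60 m / 138000 m = 4.35×10⁻⁴
On a pressure surface, geostrophic balance gives V_g = (g/f)|∂Z/∂n|:
V_g = 9.81 × 4.35×10⁻⁴ / 1.03×10⁻⁴ = 41.4 m/s
Converting: 41.4 m/s × 3.6 = 149 km/h

149 km/h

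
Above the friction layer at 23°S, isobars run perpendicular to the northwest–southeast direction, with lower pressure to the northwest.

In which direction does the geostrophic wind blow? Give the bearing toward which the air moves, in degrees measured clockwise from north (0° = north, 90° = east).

The pressure-gradient force points toward the northwest (bearing 315°).
Geostrophic balance: in the Southern Hemisphere the Coriolis force deflects motion to the left, so the geostrophic wind blows 90° to the left of the pressure-gradient force (low pressure on the right).
Rotating 315° by 90° counterclockwise gives 225° — the wind blows toward the southwest.

225°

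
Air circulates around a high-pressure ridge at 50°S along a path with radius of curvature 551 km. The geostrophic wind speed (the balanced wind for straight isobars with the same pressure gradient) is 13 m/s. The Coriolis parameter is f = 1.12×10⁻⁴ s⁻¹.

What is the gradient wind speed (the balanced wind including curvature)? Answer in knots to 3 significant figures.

Around a high, pressure-gradient force acts outward with centrifugal, so Coriolis balances both:
fV = (1/ρ)|∂P/∂n| + V²/R  →  V² − fR·V + fR·V_g = 0
With fR = 1.12×10⁻⁴ × 551×10³ m = 61.7 m/s:
V = [fR − √((fR)² − 4 fR V_g)]/2 = [61.7 − √(61.7² − 4×61.7×13)]/2 = 18.6 m/s
Supergeostrophic (V > V_g = 13 m/s), as expected around a high.
Converting: 18.6 m/s × 1.944 = 36.2 knots

36.2 knots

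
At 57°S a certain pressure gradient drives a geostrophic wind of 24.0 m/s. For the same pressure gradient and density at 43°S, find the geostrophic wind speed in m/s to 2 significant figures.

30 m/s

With the same pressure gradient and density, V_g ∝ 1/f ∝ 1/sin φ.
V₂ = V₁ · sin φ₁ / sin φ₂ = 24.0 × sin 57° / sin 43°
V₂ = 24.0 × 0.8387/0.6820 = 30 m/s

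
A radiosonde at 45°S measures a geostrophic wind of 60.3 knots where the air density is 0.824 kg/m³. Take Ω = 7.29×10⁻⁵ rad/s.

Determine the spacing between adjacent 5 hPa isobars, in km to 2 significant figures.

Coriolis parameter at 45°S:
f = 2Ω sin φ = 2 × 7.29×10⁻⁵ × sin 45° = 1.03×10⁻⁴ s⁻¹
Wind speed in SI: 60.3 knots = 31.0 m/s
Geostrophic balance rearranged: |∂P/∂n| = f ρ V_g
|∂P/∂n| = 1.03×10⁻⁴ × 0.824 × 31.0 = 2.64×10⁻³ Pa/m
Isobar spacing: Δn = ΔP/|∂P/∂n| = 500 Pa / 2.64×10⁻³ Pa/m = 189734 m ≈ 190 km

190 km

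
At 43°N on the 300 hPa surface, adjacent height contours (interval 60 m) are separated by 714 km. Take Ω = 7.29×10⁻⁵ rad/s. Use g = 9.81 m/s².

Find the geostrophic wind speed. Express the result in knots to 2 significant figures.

Coriolis parameter at 43°N:
f = 2Ω sin φ = 2 × 7.29×10⁻⁵ × sin 43° = 9.94×10⁻⁵ s⁻¹
Height gradient: |∂Z/∂n| = 60 m / 714000 m = 8.40×10⁻⁵
On a pressure surface, geostrophic balance gives V_g = (g/f)|∂Z/∂n|:
V_g = 9.81 × 8.40×10⁻⁵ / 9.94×10⁻⁵ = 8.29 m/s
Converting: 8.29 m/s × 1.944 = 16 knots

16 knots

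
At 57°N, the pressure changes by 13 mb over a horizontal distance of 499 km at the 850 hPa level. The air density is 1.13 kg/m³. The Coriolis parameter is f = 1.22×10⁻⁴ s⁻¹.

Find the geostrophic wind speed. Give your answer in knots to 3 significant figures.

Pressure gradient: |∂P/∂n| = 1300 Pa / 499000 m = 2.61×10⁻³ Pa/m
Geostrophic balance (pressure-gradient force = Coriolis force):
V_g = (1/(fρ)) |∂P/∂n| = 2.61×10⁻³ / (1.22×10⁻⁴ × 1.13) = 18.9 m/s
Converting: 18.9 m/s × 1.944 = 36.7 knots

36.7 knots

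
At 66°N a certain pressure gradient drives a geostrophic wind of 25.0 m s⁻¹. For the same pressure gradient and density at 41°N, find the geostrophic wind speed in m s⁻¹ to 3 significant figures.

34.8 m s⁻¹

With the same pressure gradient and density, V_g ∝ 1/f ∝ 1/sin φ.
V₂ = V₁ · sin φ₁ / sin φ₂ = 25.0 × sin 66° / sin 41°
V₂ = 25.0 × 0.9135/0.6561 = 34.8 m s⁻¹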